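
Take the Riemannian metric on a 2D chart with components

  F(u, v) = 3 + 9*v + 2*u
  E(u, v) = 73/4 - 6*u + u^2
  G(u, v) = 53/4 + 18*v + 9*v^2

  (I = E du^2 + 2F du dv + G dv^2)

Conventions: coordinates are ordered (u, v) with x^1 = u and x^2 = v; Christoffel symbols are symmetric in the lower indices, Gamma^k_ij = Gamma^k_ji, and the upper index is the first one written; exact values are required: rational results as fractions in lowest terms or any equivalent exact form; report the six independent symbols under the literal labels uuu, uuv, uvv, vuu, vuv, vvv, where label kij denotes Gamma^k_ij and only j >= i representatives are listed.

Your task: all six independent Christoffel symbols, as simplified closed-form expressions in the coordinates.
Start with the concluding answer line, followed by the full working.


Answer: Gamma_uuu = (144*u*v^2 + 288*u*v + 148*u - 432*v^2 - 1152*v - 732)/(144*u^2*v^2 + 288*u^2*v + 148*u^2 - 864*u*v^2 - 2304*u*v - 1464*u + 1332*v^2 + 4392*v + 3725), Gamma_uuv = 0, Gamma_uvv = (-288*u*v - 288*u + 864*v + 1476)/(144*u^2*v^2 + 288*u^2*v + 148*u^2 - 864*u*v^2 - 2304*u*v - 1464*u + 1332*v^2 + 4392*v + 3725), Gamma_vuu = (-144*u*v - 144*u + 432*v + 728)/(144*u^2*v^2 + 288*u^2*v + 148*u^2 - 864*u*v^2 - 2304*u*v - 1464*u + 1332*v^2 + 4392*v + 3725), Gamma_vuv = 0, Gamma_vvv = (144*u^2*v + 144*u^2 - 864*u*v - 1152*u + 1332*v + 2196)/(144*u^2*v^2 + 288*u^2*v + 148*u^2 - 864*u*v^2 - 2304*u*v - 1464*u + 1332*v^2 + 4392*v + 3725)

E = 73/4 - 6*u + u^2; F = 3 + 9*v + 2*u; G = 53/4 + 18*v + 9*v^2
Gamma^k_ij = (1/2) g^{kl} (d_i g_jl + d_j g_il - d_l g_ij), with g^inv = (1/(EG-F^2)) [[G, -F], [-F, E]]
first partials: E_u = -6 + 2*u, E_v = 0, F_u = 2, F_v = 9, G_u = 0, G_v = 18 + 18*v
D = EG - F^2 = 3725/16 + (549/2)*v - (183/2)*u + (333/4)*v^2 - 144*u*v + (37/4)*u^2 - 54*u*v^2 + 18*u^2*v + 9*u^2*v^2
expanded: Gamma^u_uu = (G E_u - 2F F_u + F E_v)/(2D), Gamma^u_uv = (G E_v - F G_u)/(2D), Gamma^u_vv = (2G F_v - G G_u - F G_v)/(2D), Gamma^v_uu = (2E F_u - E E_v - F E_u)/(2D), Gamma^v_uv = (E G_u - F E_v)/(2D), Gamma^v_vv = (E G_v - 2F F_v + F G_u)/(2D); substitute and cancel common factors


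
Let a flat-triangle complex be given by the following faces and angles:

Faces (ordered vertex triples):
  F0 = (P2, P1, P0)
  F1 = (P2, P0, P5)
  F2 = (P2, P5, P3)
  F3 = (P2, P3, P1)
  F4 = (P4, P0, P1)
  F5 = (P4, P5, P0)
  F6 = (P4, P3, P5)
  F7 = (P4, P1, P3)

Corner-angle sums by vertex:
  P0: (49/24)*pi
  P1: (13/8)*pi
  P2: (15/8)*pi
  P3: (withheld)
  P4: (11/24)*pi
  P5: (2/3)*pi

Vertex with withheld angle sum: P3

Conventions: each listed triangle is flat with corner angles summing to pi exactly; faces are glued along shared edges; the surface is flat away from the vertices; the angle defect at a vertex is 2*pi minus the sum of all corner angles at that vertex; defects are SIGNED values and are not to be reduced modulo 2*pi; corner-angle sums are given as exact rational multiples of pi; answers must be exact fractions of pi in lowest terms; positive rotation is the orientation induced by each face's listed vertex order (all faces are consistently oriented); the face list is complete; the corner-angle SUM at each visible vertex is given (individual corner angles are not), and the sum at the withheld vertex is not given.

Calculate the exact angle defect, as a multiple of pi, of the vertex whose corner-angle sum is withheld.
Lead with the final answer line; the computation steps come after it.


Answer: defect(P3) = (2/3)*pi

V = 6, E = 12, F = 8; chi = V - E + F = 2
Gauss-Bonnet: total defect = 2*pi*chi = 4*pi; visible defects sum to (10/3)*pi


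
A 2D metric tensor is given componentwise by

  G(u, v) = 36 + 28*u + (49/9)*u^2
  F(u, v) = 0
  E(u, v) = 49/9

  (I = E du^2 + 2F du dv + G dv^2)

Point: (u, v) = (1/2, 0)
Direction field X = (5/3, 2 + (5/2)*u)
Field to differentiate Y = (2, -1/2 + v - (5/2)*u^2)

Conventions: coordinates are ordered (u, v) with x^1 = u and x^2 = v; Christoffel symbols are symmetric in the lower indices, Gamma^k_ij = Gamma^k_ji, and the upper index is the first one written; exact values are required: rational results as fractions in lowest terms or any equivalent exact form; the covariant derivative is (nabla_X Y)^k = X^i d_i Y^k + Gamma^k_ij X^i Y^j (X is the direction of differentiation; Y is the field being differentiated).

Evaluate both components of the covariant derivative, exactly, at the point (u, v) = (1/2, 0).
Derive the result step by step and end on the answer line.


E = 49/9, F = 0, G = 1849/36 at the point
E_u = 0, E_v = 0, F_u = 0, F_v = 0, G_u = 301/9, G_v = 0
EG - F^2 = 90601/324;  g^inv = (324/90601) * [[1849/36, 0], [0, 49/9]]
first-kind symbols [ij,l] = (1/2)(d_i g_jl + d_j g_il - d_l g_ij): [uu,u] = E_u/2 = 0, [uu,v] = F_u - E_v/2 = 0, [uv,u] = E_v/2 = 0, [uv,v] = G_u/2 = 301/18, [vv,u] = F_v - G_u/2 = -301/18, [vv,v] = G_v/2 = 0
Gamma^u_ij = (G*[ij,u] - F*[ij,v])/(EG - F^2), Gamma^v_ij = (E*[ij,v] - F*[ij,u])/(EG - F^2)
Gamma_uuu = 0, Gamma_uuv = 0, Gamma_uvv = -43/14, Gamma_vuu = 0, Gamma_vuv = 14/43, Gamma_vvv = 0
X = (5/3, 13/4), Y = (2, -9/8) at the point

Answer: (nabla_X Y)^u = 5031/448, (nabla_X Y)^v = 76/129


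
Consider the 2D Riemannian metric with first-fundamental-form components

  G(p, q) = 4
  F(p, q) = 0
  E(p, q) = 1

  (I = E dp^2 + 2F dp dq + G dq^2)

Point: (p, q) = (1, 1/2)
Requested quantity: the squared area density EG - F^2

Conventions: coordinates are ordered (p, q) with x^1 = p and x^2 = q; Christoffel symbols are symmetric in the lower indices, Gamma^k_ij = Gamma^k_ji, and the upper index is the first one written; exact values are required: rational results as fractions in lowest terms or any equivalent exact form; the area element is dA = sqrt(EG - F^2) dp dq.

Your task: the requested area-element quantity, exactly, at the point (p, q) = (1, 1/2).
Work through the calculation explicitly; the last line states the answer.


E = 1, F = 0, G = 4; EG - F^2 = 4

Answer: EG - F^2 = 4


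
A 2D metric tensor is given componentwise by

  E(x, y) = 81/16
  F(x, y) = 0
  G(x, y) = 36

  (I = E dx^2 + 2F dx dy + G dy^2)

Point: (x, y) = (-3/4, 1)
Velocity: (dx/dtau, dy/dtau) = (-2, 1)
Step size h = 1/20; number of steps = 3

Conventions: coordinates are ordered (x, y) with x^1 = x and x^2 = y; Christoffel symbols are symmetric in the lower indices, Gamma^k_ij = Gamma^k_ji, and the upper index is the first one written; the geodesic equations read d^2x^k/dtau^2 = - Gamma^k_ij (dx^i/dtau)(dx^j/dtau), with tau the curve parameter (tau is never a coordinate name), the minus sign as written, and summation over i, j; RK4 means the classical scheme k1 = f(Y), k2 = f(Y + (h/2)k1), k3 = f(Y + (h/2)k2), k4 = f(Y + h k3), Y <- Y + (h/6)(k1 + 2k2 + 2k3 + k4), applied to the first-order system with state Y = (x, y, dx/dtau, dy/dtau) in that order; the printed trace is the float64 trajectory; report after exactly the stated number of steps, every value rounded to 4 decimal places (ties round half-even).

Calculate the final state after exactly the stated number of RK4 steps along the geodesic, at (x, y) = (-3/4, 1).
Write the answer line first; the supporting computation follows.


Answer: x = -1.0500, y = 1.1500, dx/dtau = -2.0000, dy/dtau = 1.0000

f(Y) = (dx/dtau, dy/dtau, -Gamma^x_ij Y'^i Y'^j, -Gamma^y_ij Y'^i Y'^j) with the Gammas evaluated at the stage position; h = 0.050000; intermediate values shown to 6 dp
step 0: x = -0.7500, y = 1.0000, dx/dtau = -2.0000, dy/dtau = 1.0000
step 1:
  k1: at (x, y) = (-0.750000, 1.000000), (dx/dtau, dy/dtau) = (-2.000000, 1.000000); Gamma_xxx = 0.000000, Gamma_xxy = 0.000000, Gamma_xyy = 0.000000, Gamma_yxx = 0.000000, Gamma_yxy = 0.000000, Gamma_yyy = 0.000000; k1 = (-2.000000, 1.000000, 0.000000, 0.000000)
  k2: at (x, y) = (-0.800000, 1.025000), (dx/dtau, dy/dtau) = (-2.000000, 1.000000); Gamma_xxx = 0.000000, Gamma_xxy = 0.000000, Gamma_xyy = 0.000000, Gamma_yxx = 0.000000, Gamma_yxy = 0.000000, Gamma_yyy = 0.000000; k2 = (-2.000000, 1.000000, 0.000000, 0.000000)
  k3: at (x, y) = (-0.800000, 1.025000), (dx/dtau, dy/dtau) = (-2.000000, 1.000000); Gamma_xxx = 0.000000, Gamma_xxy = 0.000000, Gamma_xyy = 0.000000, Gamma_yxx = 0.000000, Gamma_yxy = 0.000000, Gamma_yyy = 0.000000; k3 = (-2.000000, 1.000000, 0.000000, 0.000000)
  k4: at (x, y) = (-0.850000, 1.050000), (dx/dtau, dy/dtau) = (-2.000000, 1.000000); Gamma_xxx = 0.000000, Gamma_xxy = 0.000000, Gamma_xyy = 0.000000, Gamma_yxx = 0.000000, Gamma_yxy = 0.000000, Gamma_yyy = 0.000000; k4 = (-2.000000, 1.000000, 0.000000, 0.000000)
  Y <- Y + (h/6)(k1 + 2k2 + 2k3 + k4): x = -0.8500, y = 1.0500, dx/dtau = -2.0000, dy/dtau = 1.0000
step 2:
  k1: at (x, y) = (-0.850000, 1.050000), (dx/dtau, dy/dtau) = (-2.000000, 1.000000); Gamma_xxx = 0.000000, Gamma_xxy = 0.000000, Gamma_xyy = 0.000000, Gamma_yxx = 0.000000, Gamma_yxy = 0.000000, Gamma_yyy = 0.000000; k1 = (-2.000000, 1.000000, 0.000000, 0.000000)
  k2: at (x, y) = (-0.900000, 1.075000), (dx/dtau, dy/dtau) = (-2.000000, 1.000000); Gamma_xxx = 0.000000, Gamma_xxy = 0.000000, Gamma_xyy = 0.000000, Gamma_yxx = 0.000000, Gamma_yxy = 0.000000, Gamma_yyy = 0.000000; k2 = (-2.000000, 1.000000, 0.000000, 0.000000)
  k3: at (x, y) = (-0.900000, 1.075000), (dx/dtau, dy/dtau) = (-2.000000, 1.000000); Gamma_xxx = 0.000000, Gamma_xxy = 0.000000, Gamma_xyy = 0.000000, Gamma_yxx = 0.000000, Gamma_yxy = 0.000000, Gamma_yyy = 0.000000; k3 = (-2.000000, 1.000000, 0.000000, 0.000000)
  k4: at (x, y) = (-0.950000, 1.100000), (dx/dtau, dy/dtau) = (-2.000000, 1.000000); Gamma_xxx = 0.000000, Gamma_xxy = 0.000000, Gamma_xyy = 0.000000, Gamma_yxx = 0.000000, Gamma_yxy = 0.000000, Gamma_yyy = 0.000000; k4 = (-2.000000, 1.000000, 0.000000, 0.000000)
  Y <- Y + (h/6)(k1 + 2k2 + 2k3 + k4): x = -0.9500, y = 1.1000, dx/dtau = -2.0000, dy/dtau = 1.0000
step 3:
  k1: at (x, y) = (-0.950000, 1.100000), (dx/dtau, dy/dtau) = (-2.000000, 1.000000); Gamma_xxx = 0.000000, Gamma_xxy = 0.000000, Gamma_xyy = 0.000000, Gamma_yxx = 0.000000, Gamma_yxy = 0.000000, Gamma_yyy = 0.000000; k1 = (-2.000000, 1.000000, 0.000000, 0.000000)
  k2: at (x, y) = (-1.000000, 1.125000), (dx/dtau, dy/dtau) = (-2.000000, 1.000000); Gamma_xxx = 0.000000, Gamma_xxy = 0.000000, Gamma_xyy = 0.000000, Gamma_yxx = 0.000000, Gamma_yxy = 0.000000, Gamma_yyy = 0.000000; k2 = (-2.000000, 1.000000, 0.000000, 0.000000)
  k3: at (x, y) = (-1.000000, 1.125000), (dx/dtau, dy/dtau) = (-2.000000, 1.000000); Gamma_xxx = 0.000000, Gamma_xxy = 0.000000, Gamma_xyy = 0.000000, Gamma_yxx = 0.000000, Gamma_yxy = 0.000000, Gamma_yyy = 0.000000; k3 = (-2.000000, 1.000000, 0.000000, 0.000000)
  k4: at (x, y) = (-1.050000, 1.150000), (dx/dtau, dy/dtau) = (-2.000000, 1.000000); Gamma_xxx = 0.000000, Gamma_xxy = 0.000000, Gamma_xyy = 0.000000, Gamma_yxx = 0.000000, Gamma_yxy = 0.000000, Gamma_yyy = 0.000000; k4 = (-2.000000, 1.000000, 0.000000, 0.000000)
  Y <- Y + (h/6)(k1 + 2k2 + 2k3 + k4): x = -1.0500, y = 1.1500, dx/dtau = -2.0000, dy/dtau = 1.0000


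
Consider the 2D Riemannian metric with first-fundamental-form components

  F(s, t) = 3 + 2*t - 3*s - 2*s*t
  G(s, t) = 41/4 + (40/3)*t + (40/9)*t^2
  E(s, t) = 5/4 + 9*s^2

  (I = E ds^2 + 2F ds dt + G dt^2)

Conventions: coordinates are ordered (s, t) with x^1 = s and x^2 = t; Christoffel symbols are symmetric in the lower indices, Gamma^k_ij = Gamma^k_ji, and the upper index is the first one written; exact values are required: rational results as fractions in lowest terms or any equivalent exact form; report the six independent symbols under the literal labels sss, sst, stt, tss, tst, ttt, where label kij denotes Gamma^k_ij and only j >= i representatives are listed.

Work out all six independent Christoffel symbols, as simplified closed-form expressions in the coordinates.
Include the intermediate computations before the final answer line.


E = 5/4 + 9*s^2; F = 3 + 2*t - 3*s - 2*s*t; G = 41/4 + (40/3)*t + (40/9)*t^2
Gamma^k_ij = (1/2) g^{kl} (d_i g_jl + d_j g_il - d_l g_ij), with g^inv = (1/(EG-F^2)) [[G, -F], [-F, E]]
first partials: E_s = 18*s, E_t = 0, F_s = -3 - 2*t, F_t = 2 - 2*s, G_s = 0, G_t = 40/3 + (80/9)*t
D = EG - F^2 = 61/16 + (14/3)*t + 18*s + (14/9)*t^2 + 24*s*t + (333/4)*s^2 + 8*s*t^2 + 108*s^2*t + 36*s^2*t^2
expanded: Gamma^s_ss = (G E_s - 2F F_s + F E_t)/(2D), Gamma^s_st = (G E_t - F G_s)/(2D), Gamma^s_tt = (2G F_t - G G_s - F G_t)/(2D), Gamma^t_ss = (2E F_s - E E_t - F E_s)/(2D), Gamma^t_st = (E G_s - F E_t)/(2D), Gamma^t_tt = (E G_t - 2F F_t + F G_s)/(2D); substitute and cancel common factors

Answer: Gamma_sss = (5184*s*t^2 + 15552*s*t + 11988*s + 576*t^2 + 1728*t + 1296)/(5184*s^2*t^2 + 15552*s^2*t + 11988*s^2 + 1152*s*t^2 + 3456*s*t + 2592*s + 224*t^2 + 672*t + 549), Gamma_sst = 0, Gamma_stt = (72 - 72*s)/(5184*s^2*t^2 + 15552*s^2*t + 11988*s^2 + 1152*s*t^2 + 3456*s*t + 2592*s + 224*t^2 + 672*t + 549), Gamma_tss = (-2592*s*t - 3888*s - 360*t - 540)/(5184*s^2*t^2 + 15552*s^2*t + 11988*s^2 + 1152*s*t^2 + 3456*s*t + 2592*s + 224*t^2 + 672*t + 549), Gamma_tst = 0, Gamma_ttt = (5184*s^2*t + 7776*s^2 + 1152*s*t + 1728*s + 224*t + 336)/(5184*s^2*t^2 + 15552*s^2*t + 11988*s^2 + 1152*s*t^2 + 3456*s*t + 2592*s + 224*t^2 + 672*t + 549)


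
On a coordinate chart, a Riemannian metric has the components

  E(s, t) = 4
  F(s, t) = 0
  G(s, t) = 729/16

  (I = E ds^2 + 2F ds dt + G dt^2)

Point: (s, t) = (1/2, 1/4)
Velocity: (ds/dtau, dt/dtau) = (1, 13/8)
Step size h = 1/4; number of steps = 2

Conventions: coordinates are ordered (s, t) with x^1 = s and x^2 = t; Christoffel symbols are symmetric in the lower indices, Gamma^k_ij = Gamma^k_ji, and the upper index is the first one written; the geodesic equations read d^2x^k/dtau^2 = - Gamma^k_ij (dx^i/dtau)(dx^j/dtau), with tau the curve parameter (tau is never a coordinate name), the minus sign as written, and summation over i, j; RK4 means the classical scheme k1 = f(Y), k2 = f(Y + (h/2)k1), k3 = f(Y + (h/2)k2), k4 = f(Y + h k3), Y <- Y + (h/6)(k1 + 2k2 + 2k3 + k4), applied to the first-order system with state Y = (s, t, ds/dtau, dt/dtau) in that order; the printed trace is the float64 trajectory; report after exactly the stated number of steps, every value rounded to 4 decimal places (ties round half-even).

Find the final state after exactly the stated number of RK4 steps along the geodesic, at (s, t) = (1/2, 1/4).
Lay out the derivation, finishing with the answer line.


f(Y) = (ds/dtau, dt/dtau, -Gamma^s_ij Y'^i Y'^j, -Gamma^t_ij Y'^i Y'^j) with the Gammas evaluated at the stage position; h = 0.250000; intermediate values shown to 6 dp
step 0: s = 0.5000, t = 0.2500, ds/dtau = 1.0000, dt/dtau = 1.6250
step 1:
  k1: at (s, t) = (0.500000, 0.250000), (ds/dtau, dt/dtau) = (1.000000, 1.625000); Gamma_sss = 0.000000, Gamma_sst = 0.000000, Gamma_stt = 0.000000, Gamma_tss = 0.000000, Gamma_tst = 0.000000, Gamma_ttt = 0.000000; k1 = (1.000000, 1.625000, 0.000000, 0.000000)
  k2: at (s, t) = (0.625000, 0.453125), (ds/dtau, dt/dtau) = (1.000000, 1.625000); Gamma_sss = 0.000000, Gamma_sst = 0.000000, Gamma_stt = 0.000000, Gamma_tss = 0.000000, Gamma_tst = 0.000000, Gamma_ttt = 0.000000; k2 = (1.000000, 1.625000, 0.000000, 0.000000)
  k3: at (s, t) = (0.625000, 0.453125), (ds/dtau, dt/dtau) = (1.000000, 1.625000); Gamma_sss = 0.000000, Gamma_sst = 0.000000, Gamma_stt = 0.000000, Gamma_tss = 0.000000, Gamma_tst = 0.000000, Gamma_ttt = 0.000000; k3 = (1.000000, 1.625000, 0.000000, 0.000000)
  k4: at (s, t) = (0.750000, 0.656250), (ds/dtau, dt/dtau) = (1.000000, 1.625000); Gamma_sss = 0.000000, Gamma_sst = 0.000000, Gamma_stt = 0.000000, Gamma_tss = 0.000000, Gamma_tst = 0.000000, Gamma_ttt = 0.000000; k4 = (1.000000, 1.625000, 0.000000, 0.000000)
  Y <- Y + (h/6)(k1 + 2k2 + 2k3 + k4): s = 0.7500, t = 0.6562, ds/dtau = 1.0000, dt/dtau = 1.6250
step 2:
  k1: at (s, t) = (0.750000, 0.656250), (ds/dtau, dt/dtau) = (1.000000, 1.625000); Gamma_sss = 0.000000, Gamma_sst = 0.000000, Gamma_stt = 0.000000, Gamma_tss = 0.000000, Gamma_tst = 0.000000, Gamma_ttt = 0.000000; k1 = (1.000000, 1.625000, 0.000000, 0.000000)
  k2: at (s, t) = (0.875000, 0.859375), (ds/dtau, dt/dtau) = (1.000000, 1.625000); Gamma_sss = 0.000000, Gamma_sst = 0.000000, Gamma_stt = 0.000000, Gamma_tss = 0.000000, Gamma_tst = 0.000000, Gamma_ttt = 0.000000; k2 = (1.000000, 1.625000, 0.000000, 0.000000)
  k3: at (s, t) = (0.875000, 0.859375), (ds/dtau, dt/dtau) = (1.000000, 1.625000); Gamma_sss = 0.000000, Gamma_sst = 0.000000, Gamma_stt = 0.000000, Gamma_tss = 0.000000, Gamma_tst = 0.000000, Gamma_ttt = 0.000000; k3 = (1.000000, 1.625000, 0.000000, 0.000000)
  k4: at (s, t) = (1.000000, 1.062500), (ds/dtau, dt/dtau) = (1.000000, 1.625000); Gamma_sss = 0.000000, Gamma_sst = 0.000000, Gamma_stt = 0.000000, Gamma_tss = 0.000000, Gamma_tst = 0.000000, Gamma_ttt = 0.000000; k4 = (1.000000, 1.625000, 0.000000, 0.000000)
  Y <- Y + (h/6)(k1 + 2k2 + 2k3 + k4): s = 1.0000, t = 1.0625, ds/dtau = 1.0000, dt/dtau = 1.6250

Answer: s = 1.0000, t = 1.0625, ds/dtau = 1.0000, dt/dtau = 1.6250


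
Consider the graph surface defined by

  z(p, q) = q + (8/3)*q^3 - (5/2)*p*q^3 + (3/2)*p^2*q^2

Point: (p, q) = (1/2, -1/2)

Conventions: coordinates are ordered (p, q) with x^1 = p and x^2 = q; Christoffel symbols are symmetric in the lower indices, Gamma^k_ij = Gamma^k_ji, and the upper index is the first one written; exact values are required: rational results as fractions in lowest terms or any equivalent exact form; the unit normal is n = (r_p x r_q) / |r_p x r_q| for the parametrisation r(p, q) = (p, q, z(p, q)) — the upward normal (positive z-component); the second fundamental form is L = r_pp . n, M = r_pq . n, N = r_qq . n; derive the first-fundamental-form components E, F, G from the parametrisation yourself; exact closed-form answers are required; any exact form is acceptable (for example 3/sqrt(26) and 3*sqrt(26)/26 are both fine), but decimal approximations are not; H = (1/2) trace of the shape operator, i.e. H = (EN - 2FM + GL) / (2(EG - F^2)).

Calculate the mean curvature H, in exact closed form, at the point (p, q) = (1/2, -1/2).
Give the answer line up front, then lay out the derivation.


Answer: H = 2848*sqrt(1106)/305809

z_p = 11/16, z_q = 27/16, z_pp = 3/4, z_pq = -27/8, z_qq = -7/2
E = 377/256, F = 297/256, G = 985/256; answer radicand W^2 = 553/128
unnormalised second-form numerators: l = 3/4, m = -27/8, n = -7/2; L = l/sqrt(553/128), and similarly M = m/sqrt(W^2), N = n/sqrt(W^2)
H = (E*n - 2*F*m + G*l) / (2*(EG - F^2)*sqrt(W^2)); E*n - 2*F*m + G*l = 89/16, EG - F^2 = 553/128, so H = (356/553)/sqrt(553/128)


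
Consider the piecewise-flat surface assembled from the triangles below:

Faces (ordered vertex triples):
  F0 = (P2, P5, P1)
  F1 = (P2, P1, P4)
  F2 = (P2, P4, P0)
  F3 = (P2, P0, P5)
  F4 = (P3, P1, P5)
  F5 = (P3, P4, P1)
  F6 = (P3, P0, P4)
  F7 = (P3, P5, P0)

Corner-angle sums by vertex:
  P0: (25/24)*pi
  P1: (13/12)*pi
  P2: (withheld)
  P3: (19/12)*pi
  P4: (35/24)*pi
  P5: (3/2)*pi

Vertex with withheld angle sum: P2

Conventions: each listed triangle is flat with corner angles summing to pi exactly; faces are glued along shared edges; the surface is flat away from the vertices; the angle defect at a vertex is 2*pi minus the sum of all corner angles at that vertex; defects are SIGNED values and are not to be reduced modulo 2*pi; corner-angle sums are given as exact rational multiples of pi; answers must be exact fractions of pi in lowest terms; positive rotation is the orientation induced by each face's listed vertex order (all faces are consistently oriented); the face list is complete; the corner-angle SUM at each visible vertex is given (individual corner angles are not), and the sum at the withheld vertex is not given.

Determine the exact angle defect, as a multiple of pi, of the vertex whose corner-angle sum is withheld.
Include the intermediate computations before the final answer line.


V = 6, E = 12, F = 8; chi = V - E + F = 2
Gauss-Bonnet: total defect = 2*pi*chi = 4*pi; visible defects sum to (10/3)*pi

Answer: defect(P2) = (2/3)*pi


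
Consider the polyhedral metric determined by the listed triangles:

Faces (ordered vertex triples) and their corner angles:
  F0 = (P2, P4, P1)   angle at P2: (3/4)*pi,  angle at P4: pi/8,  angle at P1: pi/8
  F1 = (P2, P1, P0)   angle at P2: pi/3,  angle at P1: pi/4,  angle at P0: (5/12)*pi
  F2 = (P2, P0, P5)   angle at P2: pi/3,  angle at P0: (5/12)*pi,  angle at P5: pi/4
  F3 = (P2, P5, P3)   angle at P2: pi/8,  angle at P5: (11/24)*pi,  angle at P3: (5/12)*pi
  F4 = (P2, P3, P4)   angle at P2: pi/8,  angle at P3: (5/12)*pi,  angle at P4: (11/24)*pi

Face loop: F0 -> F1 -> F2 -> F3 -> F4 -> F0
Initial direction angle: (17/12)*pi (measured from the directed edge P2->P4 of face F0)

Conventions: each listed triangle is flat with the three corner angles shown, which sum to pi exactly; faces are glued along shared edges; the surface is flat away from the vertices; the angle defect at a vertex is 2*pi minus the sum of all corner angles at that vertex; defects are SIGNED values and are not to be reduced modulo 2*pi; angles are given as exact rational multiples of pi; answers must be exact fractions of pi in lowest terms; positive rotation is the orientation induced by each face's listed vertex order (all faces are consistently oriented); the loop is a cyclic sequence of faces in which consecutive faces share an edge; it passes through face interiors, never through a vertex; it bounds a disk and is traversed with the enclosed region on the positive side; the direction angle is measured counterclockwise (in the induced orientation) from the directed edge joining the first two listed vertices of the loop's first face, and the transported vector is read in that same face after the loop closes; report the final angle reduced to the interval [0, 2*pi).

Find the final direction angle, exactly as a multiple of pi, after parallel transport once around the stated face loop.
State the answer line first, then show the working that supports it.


Answer: final direction angle = (7/4)*pi

enclosed vertex P2: corner angles sum to (5/3)*pi, defect = 2*pi - (5/3)*pi = pi/3
transport around the loop rotates by the sum of enclosed defects; add to the initial angle mod 2*pi
final angle = (17/12)*pi + pi/3 = (7/4)*pi (mod 2*pi)


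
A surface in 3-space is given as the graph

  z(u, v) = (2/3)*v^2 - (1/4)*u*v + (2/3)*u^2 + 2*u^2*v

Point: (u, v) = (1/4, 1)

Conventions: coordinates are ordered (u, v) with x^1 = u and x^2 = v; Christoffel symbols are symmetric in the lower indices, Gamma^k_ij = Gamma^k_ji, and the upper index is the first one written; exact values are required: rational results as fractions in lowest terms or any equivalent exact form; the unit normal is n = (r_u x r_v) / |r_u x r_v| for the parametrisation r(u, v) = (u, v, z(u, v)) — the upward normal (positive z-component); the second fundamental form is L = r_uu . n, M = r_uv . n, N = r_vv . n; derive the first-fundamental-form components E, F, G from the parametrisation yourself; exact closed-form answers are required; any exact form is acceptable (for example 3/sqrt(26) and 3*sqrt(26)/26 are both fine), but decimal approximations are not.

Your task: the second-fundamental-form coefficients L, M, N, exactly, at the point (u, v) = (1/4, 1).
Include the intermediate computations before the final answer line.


z_u = 13/12, z_v = 67/48, z_uu = 16/3, z_uv = 3/4, z_vv = 4/3
E = 313/144, F = 871/576, G = 6793/2304; answer radicand W^2 = 9497/2304
unnormalised second-form numerators: l = 16/3, m = 3/4, n = 4/3; L = l/sqrt(9497/2304), and similarly M = m/sqrt(W^2), N = n/sqrt(W^2)

Answer: L = 256*sqrt(9497)/9497, M = 36*sqrt(9497)/9497, N = 64*sqrt(9497)/9497


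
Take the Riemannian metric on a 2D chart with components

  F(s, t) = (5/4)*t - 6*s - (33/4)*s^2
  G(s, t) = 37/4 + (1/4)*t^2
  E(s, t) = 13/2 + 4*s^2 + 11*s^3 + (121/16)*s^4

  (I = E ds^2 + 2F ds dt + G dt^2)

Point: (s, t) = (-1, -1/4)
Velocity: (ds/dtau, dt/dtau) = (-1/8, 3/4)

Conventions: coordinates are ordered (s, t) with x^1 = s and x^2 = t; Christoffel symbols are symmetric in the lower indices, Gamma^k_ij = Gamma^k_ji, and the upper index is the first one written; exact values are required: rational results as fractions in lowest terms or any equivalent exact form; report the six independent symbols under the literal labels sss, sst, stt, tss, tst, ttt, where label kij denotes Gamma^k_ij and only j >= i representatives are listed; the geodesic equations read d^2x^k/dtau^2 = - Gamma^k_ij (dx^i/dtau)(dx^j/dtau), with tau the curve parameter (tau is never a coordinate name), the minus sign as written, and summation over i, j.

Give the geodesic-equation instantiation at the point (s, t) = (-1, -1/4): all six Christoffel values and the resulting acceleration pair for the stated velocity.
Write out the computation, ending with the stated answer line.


E = 113/16, F = -41/16, G = 593/64 at the point
E_s = -21/4, E_t = 0, F_s = 21/2, F_t = 5/4, G_s = 0, G_t = -1/8
EG - F^2 = 60285/1024;  g^inv = (1024/60285) * [[593/64, 41/16], [41/16, 113/16]]
first-kind symbols [ij,l] = (1/2)(d_i g_jl + d_j g_il - d_l g_ij): [ss,s] = E_s/2 = -21/8, [ss,t] = F_s - E_t/2 = 21/2, [st,s] = E_t/2 = 0, [st,t] = G_s/2 = 0, [tt,s] = F_t - G_s/2 = 5/4, [tt,t] = G_t/2 = -1/16
Gamma^s_ij = (G*[ij,s] - F*[ij,t])/(EG - F^2), Gamma^t_ij = (E*[ij,t] - F*[ij,s])/(EG - F^2)
Gamma_sss = 882/20095, Gamma_sst = 0, Gamma_stt = 11696/60285, Gamma_tss = 23016/20095, Gamma_tst = 0, Gamma_ttt = 2828/60285
d^2s/dtau^2 = -(Gamma_sss*(-1/8)^2 + 2*Gamma_sst*(-1/8)*(3/4) + Gamma_stt*(3/4)^2) = -70617/643040
d^2t/dtau^2 = -(Gamma_tss*(-1/8)^2 + 2*Gamma_tst*(-1/8)*(3/4) + Gamma_ttt*(3/4)^2) = -7119/160760

Answer: Gamma_sss = 882/20095, Gamma_sst = 0, Gamma_stt = 11696/60285, Gamma_tss = 23016/20095, Gamma_tst = 0, Gamma_ttt = 2828/60285; accelerations (d^2s/dtau^2, d^2t/dtau^2) = (-70617/643040, -7119/160760)


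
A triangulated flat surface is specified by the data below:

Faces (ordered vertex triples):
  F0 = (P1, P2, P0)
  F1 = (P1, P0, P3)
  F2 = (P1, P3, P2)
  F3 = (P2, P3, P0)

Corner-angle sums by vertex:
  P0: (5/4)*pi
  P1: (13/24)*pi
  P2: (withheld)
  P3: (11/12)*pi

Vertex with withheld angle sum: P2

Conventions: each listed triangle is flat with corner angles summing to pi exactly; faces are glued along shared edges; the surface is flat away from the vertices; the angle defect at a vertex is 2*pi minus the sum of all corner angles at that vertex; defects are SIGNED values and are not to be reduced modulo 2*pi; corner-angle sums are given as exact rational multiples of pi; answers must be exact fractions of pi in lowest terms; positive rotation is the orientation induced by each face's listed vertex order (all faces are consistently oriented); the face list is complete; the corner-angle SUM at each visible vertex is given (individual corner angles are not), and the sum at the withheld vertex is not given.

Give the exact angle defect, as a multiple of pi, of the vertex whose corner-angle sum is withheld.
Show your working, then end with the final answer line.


V = 4, E = 6, F = 4; chi = V - E + F = 2
Gauss-Bonnet: total defect = 2*pi*chi = 4*pi; visible defects sum to (79/24)*pi

Answer: defect(P2) = (17/24)*pi


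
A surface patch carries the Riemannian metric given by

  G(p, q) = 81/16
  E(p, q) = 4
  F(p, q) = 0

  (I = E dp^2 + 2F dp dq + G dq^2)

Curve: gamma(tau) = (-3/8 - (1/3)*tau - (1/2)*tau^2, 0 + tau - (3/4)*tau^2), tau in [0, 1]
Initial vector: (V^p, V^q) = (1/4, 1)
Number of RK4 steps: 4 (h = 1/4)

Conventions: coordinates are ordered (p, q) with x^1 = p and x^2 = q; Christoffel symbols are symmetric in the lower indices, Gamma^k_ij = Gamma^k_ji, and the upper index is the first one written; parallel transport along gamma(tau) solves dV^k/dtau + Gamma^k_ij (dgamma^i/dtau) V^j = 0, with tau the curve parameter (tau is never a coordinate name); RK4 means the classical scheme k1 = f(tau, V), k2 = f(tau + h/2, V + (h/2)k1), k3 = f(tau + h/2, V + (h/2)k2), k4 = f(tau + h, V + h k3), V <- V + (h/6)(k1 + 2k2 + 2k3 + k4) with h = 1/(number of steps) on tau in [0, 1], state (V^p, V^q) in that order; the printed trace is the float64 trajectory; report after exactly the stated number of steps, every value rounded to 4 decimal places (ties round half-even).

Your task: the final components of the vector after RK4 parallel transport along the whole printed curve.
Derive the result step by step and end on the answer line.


gamma'(tau) = (-1/3 - tau, 1 - (3/2)*tau); f(tau, V)^k = -Gamma^k_ij(gamma(tau)) gamma'^i(tau) V^j; h = 1/4; intermediate values shown to 6 dp
curve data and Christoffel symbols at the stage parameters:
  tau = 0.000000: gamma = (-0.375000, 0.000000), gamma' = (-0.333333, 1.000000); Gamma_ppp = 0.000000, Gamma_ppq = 0.000000, Gamma_pqq = 0.000000, Gamma_qpp = 0.000000, Gamma_qpq = 0.000000, Gamma_qqq = 0.000000
  tau = 0.125000: gamma = (-0.424479, 0.113281), gamma' = (-0.458333, 0.812500); Gamma_ppp = 0.000000, Gamma_ppq = 0.000000, Gamma_pqq = 0.000000, Gamma_qpp = 0.000000, Gamma_qpq = 0.000000, Gamma_qqq = 0.000000
  tau = 0.250000: gamma = (-0.489583, 0.203125), gamma' = (-0.583333, 0.625000); Gamma_ppp = 0.000000, Gamma_ppq = 0.000000, Gamma_pqq = 0.000000, Gamma_qpp = 0.000000, Gamma_qpq = 0.000000, Gamma_qqq = 0.000000
  tau = 0.375000: gamma = (-0.570312, 0.269531), gamma' = (-0.708333, 0.437500); Gamma_ppp = 0.000000, Gamma_ppq = 0.000000, Gamma_pqq = 0.000000, Gamma_qpp = 0.000000, Gamma_qpq = 0.000000, Gamma_qqq = 0.000000
  tau = 0.500000: gamma = (-0.666667, 0.312500), gamma' = (-0.833333, 0.250000); Gamma_ppp = 0.000000, Gamma_ppq = 0.000000, Gamma_pqq = 0.000000, Gamma_qpp = 0.000000, Gamma_qpq = 0.000000, Gamma_qqq = 0.000000
  tau = 0.625000: gamma = (-0.778646, 0.332031), gamma' = (-0.958333, 0.062500); Gamma_ppp = 0.000000, Gamma_ppq = 0.000000, Gamma_pqq = 0.000000, Gamma_qpp = 0.000000, Gamma_qpq = 0.000000, Gamma_qqq = 0.000000
  tau = 0.750000: gamma = (-0.906250, 0.328125), gamma' = (-1.083333, -0.125000); Gamma_ppp = 0.000000, Gamma_ppq = 0.000000, Gamma_pqq = 0.000000, Gamma_qpp = 0.000000, Gamma_qpq = 0.000000, Gamma_qqq = 0.000000
  tau = 0.875000: gamma = (-1.049479, 0.300781), gamma' = (-1.208333, -0.312500); Gamma_ppp = 0.000000, Gamma_ppq = 0.000000, Gamma_pqq = 0.000000, Gamma_qpp = 0.000000, Gamma_qpq = 0.000000, Gamma_qqq = 0.000000
  tau = 1.000000: gamma = (-1.208333, 0.250000), gamma' = (-1.333333, -0.500000); Gamma_ppp = 0.000000, Gamma_ppq = 0.000000, Gamma_pqq = 0.000000, Gamma_qpp = 0.000000, Gamma_qpq = 0.000000, Gamma_qqq = 0.000000
step 0: V^p = 0.2500, V^q = 1.0000
step 1: k1 = (0.000000, 0.000000), k2 = (0.000000, 0.000000), k3 = (0.000000, 0.000000), k4 = (0.000000, 0.000000); V <- V + (h/6)(k1 + 2k2 + 2k3 + k4): V^p = 0.2500, V^q = 1.0000
step 2: k1 = (0.000000, 0.000000), k2 = (0.000000, 0.000000), k3 = (0.000000, 0.000000), k4 = (0.000000, 0.000000); V <- V + (h/6)(k1 + 2k2 + 2k3 + k4): V^p = 0.2500, V^q = 1.0000
step 3: k1 = (0.000000, 0.000000), k2 = (0.000000, 0.000000), k3 = (0.000000, 0.000000), k4 = (0.000000, 0.000000); V <- V + (h/6)(k1 + 2k2 + 2k3 + k4): V^p = 0.2500, V^q = 1.0000
step 4: k1 = (0.000000, 0.000000), k2 = (0.000000, 0.000000), k3 = (0.000000, 0.000000), k4 = (0.000000, 0.000000); V <- V + (h/6)(k1 + 2k2 + 2k3 + k4): V^p = 0.2500, V^q = 1.0000

Answer: V^p = 0.2500, V^q = 1.0000


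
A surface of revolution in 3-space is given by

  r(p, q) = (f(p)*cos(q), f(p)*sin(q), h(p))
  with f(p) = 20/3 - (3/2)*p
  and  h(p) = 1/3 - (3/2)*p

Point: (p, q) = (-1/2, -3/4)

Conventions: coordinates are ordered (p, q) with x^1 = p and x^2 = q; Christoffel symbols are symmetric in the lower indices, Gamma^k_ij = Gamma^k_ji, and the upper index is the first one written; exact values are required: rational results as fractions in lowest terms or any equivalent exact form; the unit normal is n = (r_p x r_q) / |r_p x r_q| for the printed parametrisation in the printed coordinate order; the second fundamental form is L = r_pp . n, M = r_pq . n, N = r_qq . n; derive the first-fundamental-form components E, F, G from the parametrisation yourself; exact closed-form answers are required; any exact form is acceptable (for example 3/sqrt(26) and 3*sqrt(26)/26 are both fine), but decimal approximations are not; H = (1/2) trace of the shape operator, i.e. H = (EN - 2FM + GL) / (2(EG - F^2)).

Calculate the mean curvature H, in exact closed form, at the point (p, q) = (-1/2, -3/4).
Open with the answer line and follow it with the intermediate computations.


Answer: H = -3*sqrt(2)/89

f = 89/12, f' = -3/2, f'' = 0, h' = -3/2, h'' = 0
E = 9/2, F = 0, G = 7921/144; answer radicand W^2 = 9/2
unnormalised second-form numerators: l = 0, m = 0, n = -89/8; L = l/sqrt(9/2), and similarly M = m/sqrt(W^2), N = n/sqrt(W^2)
H = (E*n - 2*F*m + G*l) / (2*(EG - F^2)*sqrt(W^2)); E*n - 2*F*m + G*l = -801/16, EG - F^2 = 7921/32, so H = (-9/89)/sqrt(9/2)


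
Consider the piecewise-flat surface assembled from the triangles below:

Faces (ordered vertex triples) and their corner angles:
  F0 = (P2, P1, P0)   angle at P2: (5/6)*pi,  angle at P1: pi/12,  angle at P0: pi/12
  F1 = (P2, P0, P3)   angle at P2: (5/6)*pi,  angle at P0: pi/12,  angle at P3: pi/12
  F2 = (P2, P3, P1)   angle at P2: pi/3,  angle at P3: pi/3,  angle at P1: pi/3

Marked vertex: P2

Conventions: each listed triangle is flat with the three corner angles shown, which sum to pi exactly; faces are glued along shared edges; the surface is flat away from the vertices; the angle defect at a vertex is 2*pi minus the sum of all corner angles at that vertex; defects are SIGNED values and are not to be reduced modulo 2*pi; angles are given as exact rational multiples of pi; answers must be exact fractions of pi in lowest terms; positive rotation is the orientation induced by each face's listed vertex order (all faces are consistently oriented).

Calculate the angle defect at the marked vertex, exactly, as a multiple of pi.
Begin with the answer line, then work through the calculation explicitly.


Answer: defect(P2) = 0

Sum of corner angles at P2: 2*pi
defect = 2*pi - 2*pi


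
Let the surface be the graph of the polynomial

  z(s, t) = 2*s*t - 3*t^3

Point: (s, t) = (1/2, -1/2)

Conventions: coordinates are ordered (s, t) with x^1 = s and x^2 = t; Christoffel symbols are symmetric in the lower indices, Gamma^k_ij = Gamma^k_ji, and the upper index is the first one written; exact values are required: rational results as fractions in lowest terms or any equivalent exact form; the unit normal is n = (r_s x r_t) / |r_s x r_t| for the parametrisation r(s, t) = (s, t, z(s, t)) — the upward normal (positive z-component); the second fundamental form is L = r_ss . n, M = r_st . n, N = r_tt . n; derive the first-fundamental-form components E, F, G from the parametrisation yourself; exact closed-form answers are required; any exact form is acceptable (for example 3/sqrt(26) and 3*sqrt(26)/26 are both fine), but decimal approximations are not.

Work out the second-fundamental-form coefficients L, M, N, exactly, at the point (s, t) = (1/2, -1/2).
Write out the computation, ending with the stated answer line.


z_s = -1, z_t = -5/4, z_ss = 0, z_st = 2, z_tt = 9
E = 2, F = 5/4, G = 41/16; answer radicand W^2 = 57/16
unnormalised second-form numerators: l = 0, m = 2, n = 9; L = l/sqrt(57/16), and similarly M = m/sqrt(W^2), N = n/sqrt(W^2)

Answer: L = 0, M = 8*sqrt(57)/57, N = 12*sqrt(57)/19


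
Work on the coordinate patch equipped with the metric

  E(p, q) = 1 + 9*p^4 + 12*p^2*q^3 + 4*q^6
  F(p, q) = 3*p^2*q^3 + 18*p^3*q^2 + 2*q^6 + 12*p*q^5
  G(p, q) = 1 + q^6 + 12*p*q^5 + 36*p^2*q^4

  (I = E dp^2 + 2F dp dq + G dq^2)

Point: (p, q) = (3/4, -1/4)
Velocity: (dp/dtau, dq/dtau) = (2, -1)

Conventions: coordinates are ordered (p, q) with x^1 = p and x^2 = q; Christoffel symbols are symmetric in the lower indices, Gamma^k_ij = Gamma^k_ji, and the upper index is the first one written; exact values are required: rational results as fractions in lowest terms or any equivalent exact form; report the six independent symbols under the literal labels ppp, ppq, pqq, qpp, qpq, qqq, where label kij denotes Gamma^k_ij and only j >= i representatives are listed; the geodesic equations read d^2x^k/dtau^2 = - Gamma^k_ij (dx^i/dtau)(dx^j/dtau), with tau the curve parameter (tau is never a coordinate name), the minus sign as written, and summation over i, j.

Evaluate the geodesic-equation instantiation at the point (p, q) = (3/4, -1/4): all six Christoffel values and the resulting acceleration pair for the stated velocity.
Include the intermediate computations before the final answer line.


E = 3833/1024, F = 901/2048, G = 4385/4096 at the point
E_p = 477/32, E_q = 159/128, F_p = 465/256, F_q = -849/256, G_p = 51/256, G_q = -561/512
EG - F^2 = 15621/4096;  g^inv = (4096/15621) * [[4385/4096, -901/2048], [-901/2048, 3833/1024]]
first-kind symbols [ij,l] = (1/2)(d_i g_jl + d_j g_il - d_l g_ij): [pp,p] = E_p/2 = 477/64, [pp,q] = F_p - E_q/2 = 153/128, [pq,p] = E_q/2 = 159/256, [pq,q] = G_p/2 = 51/512, [qq,p] = F_q - G_p/2 = -1749/512, [qq,q] = G_q/2 = -561/1024
Gamma^p_ij = (G*[ij,p] - F*[ij,q])/(EG - F^2), Gamma^q_ij = (E*[ij,q] - F*[ij,p])/(EG - F^2)
Gamma_ppp = 10176/5207, Gamma_ppq = 848/5207, Gamma_pqq = -4664/5207, Gamma_qpp = 1632/5207, Gamma_qpq = 136/5207, Gamma_qqq = -748/5207
d^2p/dtau^2 = -(Gamma_ppp*(2)^2 + 2*Gamma_ppq*(2)*(-1) + Gamma_pqq*(-1)^2) = -32648/5207
d^2q/dtau^2 = -(Gamma_qpp*(2)^2 + 2*Gamma_qpq*(2)*(-1) + Gamma_qqq*(-1)^2) = -5236/5207

Answer: Gamma_ppp = 10176/5207, Gamma_ppq = 848/5207, Gamma_pqq = -4664/5207, Gamma_qpp = 1632/5207, Gamma_qpq = 136/5207, Gamma_qqq = -748/5207; accelerations (d^2p/dtau^2, d^2q/dtau^2) = (-32648/5207, -5236/5207)


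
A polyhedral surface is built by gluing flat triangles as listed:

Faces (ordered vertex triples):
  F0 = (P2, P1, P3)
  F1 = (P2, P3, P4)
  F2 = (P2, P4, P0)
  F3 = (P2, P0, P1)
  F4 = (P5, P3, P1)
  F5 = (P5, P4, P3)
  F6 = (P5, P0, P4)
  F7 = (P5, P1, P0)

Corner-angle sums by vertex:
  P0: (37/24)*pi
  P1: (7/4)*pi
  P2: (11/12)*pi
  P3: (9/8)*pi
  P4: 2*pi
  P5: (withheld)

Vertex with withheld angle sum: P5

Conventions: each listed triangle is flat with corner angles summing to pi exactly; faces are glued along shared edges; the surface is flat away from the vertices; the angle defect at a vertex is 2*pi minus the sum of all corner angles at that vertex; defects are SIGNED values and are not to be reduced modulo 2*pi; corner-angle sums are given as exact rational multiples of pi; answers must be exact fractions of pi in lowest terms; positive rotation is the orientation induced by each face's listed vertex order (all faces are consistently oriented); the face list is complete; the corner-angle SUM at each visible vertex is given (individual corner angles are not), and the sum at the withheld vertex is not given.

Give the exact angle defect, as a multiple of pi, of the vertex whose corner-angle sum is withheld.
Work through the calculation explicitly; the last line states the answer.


V = 6, E = 12, F = 8; chi = V - E + F = 2
Gauss-Bonnet: total defect = 2*pi*chi = 4*pi; visible defects sum to (8/3)*pi

Answer: defect(P5) = (4/3)*pi


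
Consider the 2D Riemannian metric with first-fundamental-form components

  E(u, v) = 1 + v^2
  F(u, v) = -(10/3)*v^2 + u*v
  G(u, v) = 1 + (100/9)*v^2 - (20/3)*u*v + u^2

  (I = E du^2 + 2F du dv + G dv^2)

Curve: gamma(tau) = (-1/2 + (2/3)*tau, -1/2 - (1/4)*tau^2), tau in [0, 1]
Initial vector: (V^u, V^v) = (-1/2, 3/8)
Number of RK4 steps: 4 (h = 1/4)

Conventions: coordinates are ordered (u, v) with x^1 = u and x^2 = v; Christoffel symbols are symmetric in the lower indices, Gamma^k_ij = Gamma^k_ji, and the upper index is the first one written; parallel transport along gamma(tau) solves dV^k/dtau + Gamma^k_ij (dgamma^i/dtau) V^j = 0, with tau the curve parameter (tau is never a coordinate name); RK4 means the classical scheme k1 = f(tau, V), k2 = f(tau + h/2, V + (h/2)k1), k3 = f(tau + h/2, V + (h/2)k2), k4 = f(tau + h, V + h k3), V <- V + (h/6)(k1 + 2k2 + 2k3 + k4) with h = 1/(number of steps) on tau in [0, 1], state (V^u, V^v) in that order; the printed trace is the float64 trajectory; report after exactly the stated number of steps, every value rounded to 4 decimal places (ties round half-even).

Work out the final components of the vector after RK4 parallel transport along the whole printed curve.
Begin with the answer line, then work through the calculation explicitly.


Answer: V^u = -0.4346, V^v = 0.1784

gamma'(tau) = (2/3, -(1/2)*tau); f(tau, V)^k = -Gamma^k_ij(gamma(tau)) gamma'^i(tau) V^j; h = 1/4; intermediate values shown to 6 dp
curve data and Christoffel symbols at the stage parameters:
  tau = 0.000000: gamma = (-0.500000, -0.500000), gamma' = (0.666667, 0.000000); Gamma_uuu = 0.000000, Gamma_uuv = -0.191489, Gamma_uvv = 0.638298, Gamma_vuu = 0.000000, Gamma_vuv = 0.446809, Gamma_vvv = -1.489362
  tau = 0.125000: gamma = (-0.416667, -0.503906), gamma' = (0.666667, -0.062500); Gamma_uuu = 0.000000, Gamma_uuv = -0.176862, Gamma_uvv = 0.589541, Gamma_vuu = 0.000000, Gamma_vuv = 0.443298, Gamma_vvv = -1.477662
  tau = 0.250000: gamma = (-0.333333, -0.515625), gamma' = (0.666667, -0.125000); Gamma_uuu = 0.000000, Gamma_uuv = -0.161879, Gamma_uvv = 0.539597, Gamma_vuu = 0.000000, Gamma_vuv = 0.434948, Gamma_vvv = -1.449826
  tau = 0.375000: gamma = (-0.250000, -0.535156), gamma' = (0.666667, -0.187500); Gamma_uuu = 0.000000, Gamma_uuv = -0.147057, Gamma_uvv = 0.490191, Gamma_vuu = 0.000000, Gamma_vuv = 0.421493, Gamma_vvv = -1.404975
  tau = 0.500000: gamma = (-0.166667, -0.562500), gamma' = (0.666667, -0.250000); Gamma_uuu = 0.000000, Gamma_uuv = -0.132828, Gamma_uvv = 0.442759, Gamma_vuu = 0.000000, Gamma_vuv = 0.403403, Gamma_vvv = -1.344676
  tau = 0.625000: gamma = (-0.083333, -0.597656), gamma' = (0.666667, -0.312500); Gamma_uuu = 0.000000, Gamma_uuv = -0.119509, Gamma_uvv = 0.398364, Gamma_vuu = 0.000000, Gamma_vuv = 0.381701, Gamma_vvv = -1.272336
  tau = 0.750000: gamma = (0.000000, -0.640625), gamma' = (0.666667, -0.375000); Gamma_uuu = 0.000000, Gamma_uuv = -0.107300, Gamma_uvv = 0.357667, Gamma_vuu = 0.000000, Gamma_vuv = 0.357667, Gamma_vvv = -1.192223
  tau = 0.875000: gamma = (0.083333, -0.691406), gamma' = (0.666667, -0.437500); Gamma_uuu = 0.000000, Gamma_uuv = -0.096287, Gamma_uvv = 0.320956, Gamma_vuu = 0.000000, Gamma_vuv = 0.332562, Gamma_vvv = -1.108539
  tau = 1.000000: gamma = (0.166667, -0.750000), gamma' = (0.666667, -0.500000); Gamma_uuu = 0.000000, Gamma_uuv = -0.086469, Gamma_uvv = 0.288231, Gamma_vuu = 0.000000, Gamma_vuv = 0.307446, Gamma_vvv = -1.024820
step 0: V^u = -0.5000, V^v = 0.3750
step 1: k1 = (0.047872, -0.111702), k2 = (0.061333, -0.153729), k3 = (0.060501, -0.151644), k4 = (0.068926, -0.185196); V <- V + (h/6)(k1 + 2k2 + 2k3 + k4): V^u = -0.4850, V^v = 0.3372
step 2: k1 = (0.068945, -0.185245), k2 = (0.072784, -0.208611), k3 = (0.072216, -0.206983), k4 = (0.072376, -0.219808); V <- V + (h/6)(k1 + 2k2 + 2k3 + k4): V^u = -0.4670, V^v = 0.2857
step 3: k1 = (0.072426, -0.219959), k2 = (0.069813, -0.222975), k3 = (0.069748, -0.222768), k4 = (0.065387, -0.217956); V <- V + (h/6)(k1 + 2k2 + 2k3 + k4): V^u = -0.4496, V^v = 0.2303
step 4: k1 = (0.065451, -0.218171), k2 = (0.060134, -0.207694), k3 = (0.060430, -0.208717), k4 = (0.054720, -0.194562); V <- V + (h/6)(k1 + 2k2 + 2k3 + k4): V^u = -0.4346, V^v = 0.1784
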